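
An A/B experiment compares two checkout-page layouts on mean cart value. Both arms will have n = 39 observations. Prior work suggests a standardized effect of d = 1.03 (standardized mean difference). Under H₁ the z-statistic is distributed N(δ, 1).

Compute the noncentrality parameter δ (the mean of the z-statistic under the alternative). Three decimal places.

δ ≈ 4.548

δ = d·√(n/2) = 1.03 × √(39/2) = 4.5484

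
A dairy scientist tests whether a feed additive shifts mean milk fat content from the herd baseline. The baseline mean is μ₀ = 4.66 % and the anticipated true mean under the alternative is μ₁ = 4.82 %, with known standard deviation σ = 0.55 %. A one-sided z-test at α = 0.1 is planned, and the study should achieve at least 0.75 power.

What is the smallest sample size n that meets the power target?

Standardized effect: d = |μ₁ − μ₀| / σ = |4.82 − 4.66| / 0.55 = 0.2909
For power 0.75 need Φ(δ − z_{0.1}) = 0.75, so δ = z_{0.1} + z_{0.25} = 1.282 + 0.674 = 1.956.
δ = d·√n ⇒ n = (δ/d)² = (1.956 / 0.2909)² = 45.21.
Round up to the next whole unit.

n = 46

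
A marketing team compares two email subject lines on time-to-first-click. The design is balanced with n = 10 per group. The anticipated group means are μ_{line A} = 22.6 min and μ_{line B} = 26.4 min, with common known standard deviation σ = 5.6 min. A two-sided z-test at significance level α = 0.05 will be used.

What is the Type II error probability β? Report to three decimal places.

β ≈ 0.671

Standardized effect: d = |μ_{line A} − μ_{line B}| / σ = |22.6 − 26.4| / 5.6 = 0.6786
Noncentrality parameter: δ = d·√(n/2) = 0.6786 × √(10/2) = 1.5173
Critical value for a two-sided test at α = 0.05: z_{α/2} = 1.960.
Power = Φ(δ − 1.960) + Φ(−δ − 1.960) = Φ(-0.443) + Φ(-3.477) = 0.3290 + 0.0003 = 0.3293.
Type II error: β = 1 − power = 1 − 0.3293 = 0.6707.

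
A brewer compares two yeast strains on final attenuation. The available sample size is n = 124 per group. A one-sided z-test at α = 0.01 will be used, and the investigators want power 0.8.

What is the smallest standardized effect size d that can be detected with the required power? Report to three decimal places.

d ≈ 0.402

Need Φ(δ − 2.326) = 0.8, so δ = 2.326 + 0.842 = 3.168.
δ = d·√(n/2) ⇒ d = δ/√(n/2) = 3.168/√(124/2) = 0.4023.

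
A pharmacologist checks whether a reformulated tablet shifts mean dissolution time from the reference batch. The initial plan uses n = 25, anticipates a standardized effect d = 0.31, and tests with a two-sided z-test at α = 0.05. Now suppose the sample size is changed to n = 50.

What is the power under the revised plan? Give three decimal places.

Power ≈ 0.592

With n = 50: δ = d·√n = 0.31 × √50 = 2.1920. Critical value z_{0.025} = 1.960.
Revised power = Φ(δ − 1.960) + Φ(−δ − 1.960) = Φ(0.232) + Φ(-4.152) = 0.5918 + 0.0000 = 0.5918.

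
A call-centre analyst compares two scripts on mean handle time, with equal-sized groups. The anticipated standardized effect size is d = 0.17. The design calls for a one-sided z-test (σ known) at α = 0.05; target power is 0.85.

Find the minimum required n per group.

n = 498 per group

For power 0.85 need Φ(δ − z_{0.05}) = 0.85, so δ = z_{0.05} + z_{0.15} = 1.645 + 1.036 = 2.681.
δ = d·√(n/2) ⇒ n = 2(δ/d)² = 2 × (2.681 / 0.17)² = 497.53.
Rounding up, n = 498 per group.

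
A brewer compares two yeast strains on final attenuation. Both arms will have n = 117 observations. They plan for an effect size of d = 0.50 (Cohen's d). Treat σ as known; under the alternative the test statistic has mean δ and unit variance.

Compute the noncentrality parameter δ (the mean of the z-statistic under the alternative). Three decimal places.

δ ≈ 3.824

The noncentrality parameter scales effect size by the design's sample-size factor: δ = d·√(n/2) = 0.50 × √(117/2) = 3.8243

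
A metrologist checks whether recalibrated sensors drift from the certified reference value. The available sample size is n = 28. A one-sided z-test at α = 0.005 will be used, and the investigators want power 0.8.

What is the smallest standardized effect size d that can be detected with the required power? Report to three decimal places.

Required noncentrality: δ = z_{0.005} + z_{0.20} = 2.576 + 0.842 = 3.417.
δ = d·√n ⇒ d = δ/√n = 3.417/√28 = 0.6458.

d ≈ 0.646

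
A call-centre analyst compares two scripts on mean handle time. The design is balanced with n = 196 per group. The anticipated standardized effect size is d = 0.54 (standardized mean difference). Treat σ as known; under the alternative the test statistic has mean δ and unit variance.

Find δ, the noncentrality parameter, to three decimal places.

δ ≈ 5.346

δ = d·√(n/2) = 0.54 × √(196/2) = 5.3457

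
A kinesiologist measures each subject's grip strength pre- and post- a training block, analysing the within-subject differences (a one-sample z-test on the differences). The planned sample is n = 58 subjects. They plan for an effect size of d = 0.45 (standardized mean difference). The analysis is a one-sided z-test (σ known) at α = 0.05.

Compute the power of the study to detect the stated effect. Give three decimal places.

Power ≈ 0.963

Noncentrality parameter: δ = d·√n = 0.45 × √58 = 3.4271
One-sided α = 0.05 → critical value z_{0.05} = 1.645.
Power = Φ(δ − 1.645) = Φ(1.782) = 0.9626.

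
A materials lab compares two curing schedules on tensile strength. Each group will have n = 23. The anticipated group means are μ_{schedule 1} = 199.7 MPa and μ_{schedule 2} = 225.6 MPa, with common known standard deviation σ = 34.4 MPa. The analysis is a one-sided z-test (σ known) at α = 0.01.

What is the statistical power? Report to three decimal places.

Standardized effect: d = |μ_{schedule 1} − μ_{schedule 2}| / σ = |199.7 − 225.6| / 34.4 = 0.7529
Noncentrality parameter: δ = d·√(n/2) = 0.7529 × √(23/2) = 2.5532
One-sided α = 0.01 → critical value z_{0.01} = 2.326.
Power = P(Z > 2.326 − δ) = Φ(0.227) = 0.5897.

Power ≈ 0.590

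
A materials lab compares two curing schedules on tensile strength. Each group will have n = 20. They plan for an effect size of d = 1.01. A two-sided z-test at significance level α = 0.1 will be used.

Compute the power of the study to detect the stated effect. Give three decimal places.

Noncentrality parameter: δ = d·√(n/2) = 1.01 × √(20/2) = 3.1939
Critical value for a two-sided test at α = 0.1: z_{α/2} = 1.645.
Power = Φ(δ − 1.645) + Φ(−δ − 1.645) = Φ(1.549) + Φ(-4.839) = 0.9393 + 0.0000 = 0.9393.

Power ≈ 0.939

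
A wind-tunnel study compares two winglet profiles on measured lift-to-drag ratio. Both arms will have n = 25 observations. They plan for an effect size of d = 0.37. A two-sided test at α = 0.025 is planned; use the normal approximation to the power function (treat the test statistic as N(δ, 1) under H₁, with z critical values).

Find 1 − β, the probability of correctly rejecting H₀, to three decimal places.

Power ≈ 0.176

Noncentrality parameter: λ = d·√(n/2) = 0.37 × √(25/2) = 1.3081
Critical value for a two-sided test at α = 0.025: z_{α/2} = 2.241.
Power = Φ(λ − 2.241) + Φ(−λ − 2.241) = Φ(-0.933) + Φ(-3.550) = 0.1753 + 0.0002 = 0.1755.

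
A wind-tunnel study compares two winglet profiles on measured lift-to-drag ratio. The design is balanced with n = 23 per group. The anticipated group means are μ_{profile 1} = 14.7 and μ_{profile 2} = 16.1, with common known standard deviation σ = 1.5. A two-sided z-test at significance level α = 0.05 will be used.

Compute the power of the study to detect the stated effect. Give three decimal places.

Standardized effect: d = |μ_{profile 1} − μ_{profile 2}| / σ = |14.7 − 16.1| / 1.5 = 0.9333
Noncentrality parameter: δ = d·√(n/2) = 0.9333 × √(23/2) = 3.1651
Critical value for a two-sided test at α = 0.05: z_{α/2} = 1.960.
Power = Φ(δ − 1.960) + Φ(−δ − 1.960) = Φ(1.205) + Φ(-5.125) = 0.8859 + 0.0000 = 0.8859.

Power ≈ 0.886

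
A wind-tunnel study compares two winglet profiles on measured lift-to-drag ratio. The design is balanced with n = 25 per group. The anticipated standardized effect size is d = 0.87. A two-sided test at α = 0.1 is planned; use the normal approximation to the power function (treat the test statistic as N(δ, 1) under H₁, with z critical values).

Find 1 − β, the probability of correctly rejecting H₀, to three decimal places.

Power ≈ 0.924

Noncentrality parameter: δ = d·√(n/2) = 0.87 × √(25/2) = 3.0759
Critical value for a two-sided test at α = 0.1: z_{α/2} = 1.645.
Power = Φ(δ − 1.645) + Φ(−δ − 1.645) = Φ(1.431) + Φ(-4.721) = 0.9238 + 0.0000 = 0.9238.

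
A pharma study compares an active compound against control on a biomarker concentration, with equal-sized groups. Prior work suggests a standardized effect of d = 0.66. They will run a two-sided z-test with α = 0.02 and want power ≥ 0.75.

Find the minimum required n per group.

For power 0.75 need Φ(δ − z_{0.01}) = 0.75, so δ = z_{0.01} + z_{0.25} = 2.326 + 0.674 = 3.001.
(Ignoring the negligible lower-tail rejection probability gives the usual closed-form inversion.)
δ = d·√(n/2) ⇒ n = 2(δ/d)² = 2 × (3.001 / 0.66)² = 41.35.
Round up to the next whole unit.

n = 42 per group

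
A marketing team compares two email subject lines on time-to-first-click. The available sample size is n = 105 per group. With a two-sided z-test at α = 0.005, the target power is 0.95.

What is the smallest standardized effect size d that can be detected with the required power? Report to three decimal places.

d ≈ 0.614

Required noncentrality: δ = z_{0.0025} + z_{0.05} = 2.807 + 1.645 = 4.452.
(Lower-tail contribution to power is negligible for δ > 0.)
δ = d·√(n/2) ⇒ d = δ/√(n/2) = 4.452/√(105/2) = 0.6144.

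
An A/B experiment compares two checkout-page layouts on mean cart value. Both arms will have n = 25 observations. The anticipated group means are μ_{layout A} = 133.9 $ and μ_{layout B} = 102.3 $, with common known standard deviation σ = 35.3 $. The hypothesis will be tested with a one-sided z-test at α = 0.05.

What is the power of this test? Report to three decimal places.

Standardized effect: d = |μ_{layout A} − μ_{layout B}| / σ = |133.9 − 102.3| / 35.3 = 0.8952
Noncentrality parameter: δ = d·√(n/2) = 0.8952 × √(25/2) = 3.1650
One-sided α = 0.05 → critical value z_{0.05} = 1.645.
Power = P(Z > 1.645 − δ) = Φ(1.520) = 0.9358.

Power ≈ 0.936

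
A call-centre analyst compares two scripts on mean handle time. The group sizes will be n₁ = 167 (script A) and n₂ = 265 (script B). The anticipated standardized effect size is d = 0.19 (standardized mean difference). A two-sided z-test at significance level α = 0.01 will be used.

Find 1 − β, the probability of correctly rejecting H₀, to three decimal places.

Power ≈ 0.257

Noncentrality parameter: δ = d / √(1/n₁ + 1/n₂) = 0.19 / √(1/167 + 1/265) = 1.9231
Two-sided α = 0.01 → critical value z_{0.005} = 2.576.
Power = Φ(δ − 2.576) + Φ(−δ − 2.576) = Φ(-0.653) + Φ(-4.499) = 0.2570 + 0.0000 = 0.2570.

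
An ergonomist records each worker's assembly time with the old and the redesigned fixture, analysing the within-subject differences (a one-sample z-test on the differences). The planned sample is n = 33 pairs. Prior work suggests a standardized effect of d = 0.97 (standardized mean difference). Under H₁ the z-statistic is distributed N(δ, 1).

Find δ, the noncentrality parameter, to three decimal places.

δ = d·√n = 0.97 × √33 = 5.5722

δ ≈ 5.572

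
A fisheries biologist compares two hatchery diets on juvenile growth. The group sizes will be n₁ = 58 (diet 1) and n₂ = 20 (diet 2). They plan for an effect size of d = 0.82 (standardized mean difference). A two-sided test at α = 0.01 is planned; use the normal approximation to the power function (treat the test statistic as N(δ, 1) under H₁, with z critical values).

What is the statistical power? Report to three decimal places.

Power ≈ 0.721

Noncentrality parameter: δ = d / √(1/n₁ + 1/n₂) = 0.82 / √(1/58 + 1/20) = 3.1622
Critical value for a two-sided test at α = 0.01: z_{α/2} = 2.576.
Power = Φ(δ − 2.576) + Φ(−δ − 2.576) = Φ(0.586) + Φ(-5.738) = 0.7212 + 0.0000 = 0.7212.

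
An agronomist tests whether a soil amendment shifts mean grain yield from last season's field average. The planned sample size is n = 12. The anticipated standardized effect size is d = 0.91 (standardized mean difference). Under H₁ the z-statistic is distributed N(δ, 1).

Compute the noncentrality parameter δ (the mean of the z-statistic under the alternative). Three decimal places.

δ ≈ 3.152

The noncentrality parameter scales effect size by the design's sample-size factor: δ = d·√n = 0.91 × √12 = 3.1523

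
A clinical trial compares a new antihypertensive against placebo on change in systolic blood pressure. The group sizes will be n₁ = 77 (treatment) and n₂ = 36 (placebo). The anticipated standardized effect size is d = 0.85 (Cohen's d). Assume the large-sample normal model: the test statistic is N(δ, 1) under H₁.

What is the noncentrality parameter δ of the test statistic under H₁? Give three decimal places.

δ ≈ 4.210

The noncentrality parameter scales effect size by the design's sample-size factor: δ = d / √(1/n₁ + 1/n₂) = 0.85 / √(1/77 + 1/36) = 4.2099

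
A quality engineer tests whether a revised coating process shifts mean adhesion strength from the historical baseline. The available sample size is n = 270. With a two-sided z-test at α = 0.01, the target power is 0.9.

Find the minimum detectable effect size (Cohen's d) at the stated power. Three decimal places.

Required noncentrality: δ = z_{0.005} + z_{0.10} = 2.576 + 1.282 = 3.857.
(The second rejection-region term Φ(−δ − z_{α/2}) is negligible and dropped.)
δ = d·√n ⇒ d = δ/√n = 3.857/√270 = 0.2348.

d ≈ 0.235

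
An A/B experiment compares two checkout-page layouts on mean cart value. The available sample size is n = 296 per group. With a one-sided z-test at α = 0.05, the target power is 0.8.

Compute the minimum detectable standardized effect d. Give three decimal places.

Need Φ(δ − 1.645) = 0.8, so δ = 1.645 + 0.842 = 2.486.
δ = d·√(n/2) ⇒ d = δ/√(n/2) = 2.486/√(296/2) = 0.2044.

d ≈ 0.204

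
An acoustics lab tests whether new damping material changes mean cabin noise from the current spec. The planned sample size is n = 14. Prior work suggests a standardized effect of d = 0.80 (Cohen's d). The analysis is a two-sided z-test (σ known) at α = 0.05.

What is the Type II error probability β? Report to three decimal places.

β ≈ 0.151

Noncentrality parameter: δ = d·√n = 0.80 × √14 = 2.9933
Two-sided α = 0.05 → critical value z_{0.025} = 1.960.
Power = Φ(δ − 1.960) + Φ(−δ − 1.960) = Φ(1.033) + Φ(-4.953) = 0.8493 + 0.0000 = 0.8493.
Type II error: β = 1 − power = 1 − 0.8493 = 0.1507.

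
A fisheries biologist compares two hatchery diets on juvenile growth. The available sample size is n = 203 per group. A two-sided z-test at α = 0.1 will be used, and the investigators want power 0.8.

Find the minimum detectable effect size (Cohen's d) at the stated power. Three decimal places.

d ≈ 0.247

Need Φ(δ − 1.645) = 0.8, so δ = 1.645 + 0.842 = 2.486.
(Lower-tail contribution to power is negligible for δ > 0.)
δ = d·√(n/2) ⇒ d = δ/√(n/2) = 2.486/√(203/2) = 0.2468.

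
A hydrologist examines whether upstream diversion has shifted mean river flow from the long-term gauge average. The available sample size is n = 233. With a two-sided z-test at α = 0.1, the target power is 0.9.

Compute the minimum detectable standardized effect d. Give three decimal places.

d ≈ 0.192

Need Φ(δ − 1.645) = 0.9, so δ = 1.645 + 1.282 = 2.926.
(Lower-tail contribution to power is negligible for δ > 0.)
δ = d·√n ⇒ d = δ/√n = 2.926/√233 = 0.1917.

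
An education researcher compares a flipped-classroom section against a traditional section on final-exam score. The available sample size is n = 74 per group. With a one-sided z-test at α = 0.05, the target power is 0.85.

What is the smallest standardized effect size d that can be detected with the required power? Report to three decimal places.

Required noncentrality: δ = z_{0.05} + z_{0.15} = 1.645 + 1.036 = 2.681.
δ = d·√(n/2) ⇒ d = δ/√(n/2) = 2.681/√(74/2) = 0.4408.

d ≈ 0.441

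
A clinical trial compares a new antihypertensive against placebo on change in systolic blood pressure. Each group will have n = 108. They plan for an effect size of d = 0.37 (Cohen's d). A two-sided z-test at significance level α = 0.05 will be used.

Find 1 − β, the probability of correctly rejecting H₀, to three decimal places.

Power ≈ 0.776

Noncentrality parameter: λ = d·√(n/2) = 0.37 × √(108/2) = 2.7189
Two-sided α = 0.05 → critical value z_{0.025} = 1.960.
Power = Φ(λ − 1.960) + Φ(−λ − 1.960) = Φ(0.759) + Φ(-4.679) = 0.7761 + 0.0000 = 0.7761.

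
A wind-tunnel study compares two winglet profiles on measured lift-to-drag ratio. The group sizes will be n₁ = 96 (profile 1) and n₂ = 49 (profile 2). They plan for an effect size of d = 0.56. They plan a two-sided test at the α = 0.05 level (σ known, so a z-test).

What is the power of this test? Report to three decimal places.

Power ≈ 0.891

Noncentrality parameter: δ = d / √(1/n₁ + 1/n₂) = 0.56 / √(1/96 + 1/49) = 3.1896
Two-sided α = 0.05 → critical value z_{0.025} = 1.960.
Power = Φ(δ − 1.960) + Φ(−δ − 1.960) = Φ(1.230) + Φ(-5.150) = 0.8906 + 0.0000 = 0.8906.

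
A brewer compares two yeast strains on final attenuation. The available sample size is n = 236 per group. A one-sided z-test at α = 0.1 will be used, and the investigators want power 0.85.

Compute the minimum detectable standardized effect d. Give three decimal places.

d ≈ 0.213

Required noncentrality: δ = z_{0.1} + z_{0.15} = 1.282 + 1.036 = 2.318.
δ = d·√(n/2) ⇒ d = δ/√(n/2) = 2.318/√(236/2) = 0.2134.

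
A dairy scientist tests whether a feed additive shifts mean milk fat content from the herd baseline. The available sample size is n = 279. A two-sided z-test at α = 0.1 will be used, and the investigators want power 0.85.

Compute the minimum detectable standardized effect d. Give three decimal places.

Required noncentrality: δ = z_{0.05} + z_{0.15} = 1.645 + 1.036 = 2.681.
(Lower-tail contribution to power is negligible for δ > 0.)
δ = d·√n ⇒ d = δ/√n = 2.681/√279 = 0.1605.

d ≈ 0.161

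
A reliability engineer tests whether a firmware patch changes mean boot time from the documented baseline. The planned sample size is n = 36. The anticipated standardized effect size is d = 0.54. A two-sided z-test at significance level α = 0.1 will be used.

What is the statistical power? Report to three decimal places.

Power ≈ 0.945

Noncentrality parameter: δ = d·√n = 0.54 × √36 = 3.2400
Critical value for a two-sided test at α = 0.1: z_{α/2} = 1.645.
Power = Φ(δ − 1.645) + Φ(−δ − 1.645) = Φ(1.595) + Φ(-4.885) = 0.9447 + 0.0000 = 0.9447.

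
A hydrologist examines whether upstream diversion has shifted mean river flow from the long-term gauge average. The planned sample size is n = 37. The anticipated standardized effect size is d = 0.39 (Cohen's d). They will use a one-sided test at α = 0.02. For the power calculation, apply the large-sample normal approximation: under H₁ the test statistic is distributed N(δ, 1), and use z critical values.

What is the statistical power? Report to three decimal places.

Noncentrality parameter: δ = d·√n = 0.39 × √37 = 2.3723
Critical value for a one-sided test at α = 0.02: z_α = 2.054.
Power = P(Z > 2.054 − δ) = Φ(0.319) = 0.6250.

Power ≈ 0.625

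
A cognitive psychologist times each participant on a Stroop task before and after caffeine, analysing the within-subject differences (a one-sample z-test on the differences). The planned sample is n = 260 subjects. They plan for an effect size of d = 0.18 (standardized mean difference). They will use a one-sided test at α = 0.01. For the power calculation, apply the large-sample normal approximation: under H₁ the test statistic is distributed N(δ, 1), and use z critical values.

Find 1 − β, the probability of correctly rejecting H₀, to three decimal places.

Power ≈ 0.718

Noncentrality parameter: δ = d·√n = 0.18 × √260 = 2.9024
One-sided α = 0.01 → critical value z_{0.01} = 2.326.
Power = Φ(δ − 2.326) = Φ(0.576) = 0.7177.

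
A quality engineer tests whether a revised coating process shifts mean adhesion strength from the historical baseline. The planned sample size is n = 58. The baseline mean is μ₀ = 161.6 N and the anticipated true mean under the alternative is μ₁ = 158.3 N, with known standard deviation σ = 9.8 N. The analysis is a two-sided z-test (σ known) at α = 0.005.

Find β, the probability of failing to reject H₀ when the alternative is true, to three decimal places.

Standardized effect: d = |μ₁ − μ₀| / σ = |158.3 − 161.6| / 9.8 = 0.3367
Noncentrality parameter: δ = d·√n = 0.3367 × √58 = 2.5645
Two-sided α = 0.005 → critical value z_{0.0025} = 2.807.
Power = Φ(δ − 2.807) + Φ(−δ − 2.807) = Φ(-0.243) + Φ(-5.372) = 0.4042 + 0.0000 = 0.4042.
Type II error: β = 1 − power = 1 − 0.4042 = 0.5958.

β ≈ 0.596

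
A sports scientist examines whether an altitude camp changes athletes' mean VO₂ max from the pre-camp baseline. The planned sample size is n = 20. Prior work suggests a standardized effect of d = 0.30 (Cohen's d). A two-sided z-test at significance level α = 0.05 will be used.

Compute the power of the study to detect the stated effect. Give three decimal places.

Noncentrality parameter: δ = d·√n = 0.30 × √20 = 1.3416
Two-sided α = 0.05 → critical value z_{0.025} = 1.960.
Power = Φ(δ − 1.960) + Φ(−δ − 1.960) = Φ(-0.618) + Φ(-3.302) = 0.2682 + 0.0005 = 0.2687.

Power ≈ 0.269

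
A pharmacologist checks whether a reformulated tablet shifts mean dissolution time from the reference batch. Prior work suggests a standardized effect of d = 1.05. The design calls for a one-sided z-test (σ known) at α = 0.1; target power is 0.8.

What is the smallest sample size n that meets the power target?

Set Φ(δ − 1.282) = 0.8; then δ − 1.282 = Φ⁻¹(0.8) = 0.842, giving δ = 2.123.
δ = d·√n ⇒ n = (δ/d)² = (2.123 / 1.05)² = 4.09.
Round up to the next whole unit.

n = 5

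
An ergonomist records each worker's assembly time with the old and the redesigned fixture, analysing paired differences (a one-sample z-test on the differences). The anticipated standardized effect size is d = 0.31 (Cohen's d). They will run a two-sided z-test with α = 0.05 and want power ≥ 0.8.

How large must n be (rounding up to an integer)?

n = 82

Set Φ(δ − 1.960) = 0.8; then δ − 1.960 = Φ⁻¹(0.8) = 0.842, giving δ = 2.802.
(For δ > 0 the lower-tail rejection region contributes negligibly to power, so the one-term inversion is standard.)
δ = d·√n ⇒ n = (δ/d)² = (2.802 / 0.31)² = 81.67.
Round up to the next whole unit.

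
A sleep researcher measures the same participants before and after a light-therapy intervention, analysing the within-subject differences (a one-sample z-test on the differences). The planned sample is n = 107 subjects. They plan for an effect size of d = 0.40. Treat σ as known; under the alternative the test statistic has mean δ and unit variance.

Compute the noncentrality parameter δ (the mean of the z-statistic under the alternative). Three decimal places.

δ ≈ 4.138

δ = d·√n = 0.40 × √107 = 4.1376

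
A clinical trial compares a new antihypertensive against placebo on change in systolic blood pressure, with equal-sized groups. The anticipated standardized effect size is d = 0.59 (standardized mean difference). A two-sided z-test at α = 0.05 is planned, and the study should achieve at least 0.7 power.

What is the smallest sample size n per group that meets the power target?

For power 0.7 need Φ(δ − z_{0.025}) = 0.7, so δ = z_{0.025} + z_{0.30} = 1.960 + 0.524 = 2.484.
(The Φ(−δ − z_{α/2}) term is vanishingly small for δ > 0 and is dropped in the standard sample-size formula.)
δ = d·√(n/2) ⇒ n = 2(δ/d)² = 2 × (2.484 / 0.59)² = 35.46.
Rounding up, n = 36 per group.

n = 36 per group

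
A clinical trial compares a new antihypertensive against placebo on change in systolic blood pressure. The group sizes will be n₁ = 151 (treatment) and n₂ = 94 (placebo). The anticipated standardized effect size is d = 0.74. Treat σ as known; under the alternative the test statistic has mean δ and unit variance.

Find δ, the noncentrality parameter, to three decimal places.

δ ≈ 5.632

δ = d / √(1/n₁ + 1/n₂) = 0.74 / √(1/151 + 1/94) = 5.6325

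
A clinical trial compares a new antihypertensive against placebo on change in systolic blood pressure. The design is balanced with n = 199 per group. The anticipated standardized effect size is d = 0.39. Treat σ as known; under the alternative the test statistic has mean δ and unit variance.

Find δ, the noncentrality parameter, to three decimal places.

δ ≈ 3.890

The noncentrality parameter scales effect size by the design's sample-size factor: δ = d·√(n/2) = 0.39 × √(199/2) = 3.8902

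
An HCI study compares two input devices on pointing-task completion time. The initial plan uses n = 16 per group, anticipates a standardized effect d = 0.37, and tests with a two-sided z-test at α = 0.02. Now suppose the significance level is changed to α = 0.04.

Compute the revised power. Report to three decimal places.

Power ≈ 0.158

δ = d·√(n/2) = 0.37 × √(16/2) = 1.0465 (unchanged). New critical value: z_{0.02} = 2.054.
Revised power = Φ(δ − 2.054) + Φ(−δ − 2.054) = Φ(-1.007) + Φ(-3.100) = 0.1569 + 0.0010 = 0.1579.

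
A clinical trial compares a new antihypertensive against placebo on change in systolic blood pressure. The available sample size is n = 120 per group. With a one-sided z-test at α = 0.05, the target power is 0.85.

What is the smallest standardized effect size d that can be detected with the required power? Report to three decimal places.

Required noncentrality: δ = z_{0.05} + z_{0.15} = 1.645 + 1.036 = 2.681.
δ = d·√(n/2) ⇒ d = δ/√(n/2) = 2.681/√(120/2) = 0.3462.

d ≈ 0.346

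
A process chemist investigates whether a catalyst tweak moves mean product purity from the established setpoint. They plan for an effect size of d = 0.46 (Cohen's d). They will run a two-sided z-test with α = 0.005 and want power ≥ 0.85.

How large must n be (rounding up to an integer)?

n = 70

For power 0.85 need Φ(δ − z_{0.0025}) = 0.85, so δ = z_{0.0025} + z_{0.15} = 2.807 + 1.036 = 3.843.
(For δ > 0 the lower-tail rejection region contributes negligibly to power, so the one-term inversion is standard.)
δ = d·√n ⇒ n = (δ/d)² = (3.843 / 0.46)² = 69.81.
Rounding up, n = 70.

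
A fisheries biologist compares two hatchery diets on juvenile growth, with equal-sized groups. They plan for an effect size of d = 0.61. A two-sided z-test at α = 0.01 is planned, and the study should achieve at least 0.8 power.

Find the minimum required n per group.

Set Φ(δ − 2.576) = 0.8; then δ − 2.576 = Φ⁻¹(0.8) = 0.842, giving δ = 3.417.
(Ignoring the negligible lower-tail rejection probability gives the usual closed-form inversion.)
δ = d·√(n/2) ⇒ n = 2(δ/d)² = 2 × (3.417 / 0.61)² = 62.77.
Round up to the next whole unit.

n = 63 per group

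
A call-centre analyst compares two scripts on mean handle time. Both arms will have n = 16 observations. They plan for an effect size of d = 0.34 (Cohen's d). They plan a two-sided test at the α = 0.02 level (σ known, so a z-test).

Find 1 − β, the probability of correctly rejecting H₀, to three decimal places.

Noncentrality parameter: δ = d·√(n/2) = 0.34 × √(16/2) = 0.9617
Two-sided α = 0.02 → critical value z_{0.01} = 2.326.
Power = Φ(δ − 2.326) + Φ(−δ − 2.326) = Φ(-1.365) + Φ(-3.288) = 0.0862 + 0.0005 = 0.0867.

Power ≈ 0.087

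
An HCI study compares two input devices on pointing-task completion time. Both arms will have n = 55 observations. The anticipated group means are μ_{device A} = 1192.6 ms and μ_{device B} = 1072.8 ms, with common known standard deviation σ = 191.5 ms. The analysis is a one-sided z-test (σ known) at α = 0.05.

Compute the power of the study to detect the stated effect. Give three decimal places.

Power ≈ 0.949

Standardized effect: d = |μ_{device A} − μ_{device B}| / σ = |1192.6 − 1072.8| / 191.5 = 0.6256
Noncentrality parameter: δ = d·√(n/2) = 0.6256 × √(55/2) = 3.2806
One-sided α = 0.05 → critical value z_{0.05} = 1.645.
Power = P(Z > 1.645 − δ) = Φ(1.636) = 0.9491.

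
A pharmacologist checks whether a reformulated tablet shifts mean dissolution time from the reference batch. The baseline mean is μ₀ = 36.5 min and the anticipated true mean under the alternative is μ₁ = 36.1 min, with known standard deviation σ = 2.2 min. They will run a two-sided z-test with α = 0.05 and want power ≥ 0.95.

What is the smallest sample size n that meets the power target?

n = 394

Standardized effect: d = |μ₁ − μ₀| / σ = |36.1 − 36.5| / 2.2 = 0.1818
For power 0.95 need Φ(δ − z_{0.025}) = 0.95, so δ = z_{0.025} + z_{0.05} = 1.960 + 1.645 = 3.605.
(Ignoring the negligible lower-tail rejection probability gives the usual closed-form inversion.)
δ = d·√n ⇒ n = (δ/d)² = (3.605 / 0.1818)² = 393.09.
Round up to the next whole unit.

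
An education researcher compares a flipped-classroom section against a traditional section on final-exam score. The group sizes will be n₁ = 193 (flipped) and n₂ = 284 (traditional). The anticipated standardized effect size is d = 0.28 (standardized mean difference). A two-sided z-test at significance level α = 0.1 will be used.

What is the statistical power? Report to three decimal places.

Power ≈ 0.913

Noncentrality parameter: δ = d / √(1/n₁ + 1/n₂) = 0.28 / √(1/193 + 1/284) = 3.0015
Critical value for a two-sided test at α = 0.1: z_{α/2} = 1.645.
Power = Φ(δ − 1.645) + Φ(−δ − 1.645) = Φ(1.357) + Φ(-4.646) = 0.9126 + 0.0000 = 0.9126.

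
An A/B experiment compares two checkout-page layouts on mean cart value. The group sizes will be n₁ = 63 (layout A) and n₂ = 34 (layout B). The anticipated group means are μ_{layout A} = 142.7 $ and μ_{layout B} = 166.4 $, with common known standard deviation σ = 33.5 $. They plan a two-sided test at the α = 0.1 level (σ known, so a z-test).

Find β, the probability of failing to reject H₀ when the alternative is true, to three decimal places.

Standardized effect: d = |μ_{layout A} − μ_{layout B}| / σ = |142.7 − 166.4| / 33.5 = 0.7075
Noncentrality parameter: λ = d / √(1/n₁ + 1/n₂) = 0.7075 / √(1/63 + 1/34) = 3.3245
Two-sided α = 0.1 → critical value z_{0.05} = 1.645.
Power = Φ(λ − 1.645) + Φ(−λ − 1.645) = Φ(1.680) + Φ(-4.969) = 0.9535 + 0.0000 = 0.9535.
Type II error: β = 1 − power = 1 − 0.9535 = 0.0465.

β ≈ 0.047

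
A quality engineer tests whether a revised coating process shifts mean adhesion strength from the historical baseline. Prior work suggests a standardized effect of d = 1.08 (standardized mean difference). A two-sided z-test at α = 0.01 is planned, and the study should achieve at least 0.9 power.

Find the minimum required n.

n = 13

For power 0.9 need Φ(δ − z_{0.005}) = 0.9, so δ = z_{0.005} + z_{0.10} = 2.576 + 1.282 = 3.857.
(Ignoring the negligible lower-tail rejection probability gives the usual closed-form inversion.)
δ = d·√n ⇒ n = (δ/d)² = (3.857 / 1.08)² = 12.76.
Round up to the next whole unit.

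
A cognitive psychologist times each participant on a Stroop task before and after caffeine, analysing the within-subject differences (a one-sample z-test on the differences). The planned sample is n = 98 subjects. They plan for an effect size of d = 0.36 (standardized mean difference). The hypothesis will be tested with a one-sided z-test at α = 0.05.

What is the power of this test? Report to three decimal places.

Power ≈ 0.973

Noncentrality parameter: δ = d·√n = 0.36 × √98 = 3.5638
One-sided α = 0.05 → critical value z_{0.05} = 1.645.
Power = Φ(δ − 1.645) = Φ(1.919) = 0.9725.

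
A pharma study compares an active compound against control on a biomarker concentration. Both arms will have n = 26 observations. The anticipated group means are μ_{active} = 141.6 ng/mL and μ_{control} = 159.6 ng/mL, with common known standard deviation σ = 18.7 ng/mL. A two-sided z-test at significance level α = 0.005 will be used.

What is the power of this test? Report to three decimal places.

Power ≈ 0.747

Standardized effect: d = |μ_{active} − μ_{control}| / σ = |141.6 − 159.6| / 18.7 = 0.9626
Noncentrality parameter: δ = d·√(n/2) = 0.9626 × √(26/2) = 3.4706
Two-sided α = 0.005 → critical value z_{0.0025} = 2.807.
Power = Φ(δ − 2.807) + Φ(−δ − 2.807) = Φ(0.664) + Φ(-6.278) = 0.7465 + 0.0000 = 0.7465.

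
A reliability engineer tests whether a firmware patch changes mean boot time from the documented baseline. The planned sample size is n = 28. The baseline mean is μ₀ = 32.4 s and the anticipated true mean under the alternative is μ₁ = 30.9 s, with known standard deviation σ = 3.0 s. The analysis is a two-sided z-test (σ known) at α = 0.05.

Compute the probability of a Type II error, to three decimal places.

Standardized effect: d = |μ₁ − μ₀| / σ = |30.9 − 32.4| / 3.0 = 0.5000
Noncentrality parameter: δ = d·√n = 0.5000 × √28 = 2.6458
Two-sided α = 0.05 → critical value z_{0.025} = 1.960.
Power = Φ(δ − 1.960) + Φ(−δ − 1.960) = Φ(0.686) + Φ(-4.606) = 0.7536 + 0.0000 = 0.7536.
Type II error: β = 1 − power = 1 − 0.7536 = 0.2464.

β ≈ 0.246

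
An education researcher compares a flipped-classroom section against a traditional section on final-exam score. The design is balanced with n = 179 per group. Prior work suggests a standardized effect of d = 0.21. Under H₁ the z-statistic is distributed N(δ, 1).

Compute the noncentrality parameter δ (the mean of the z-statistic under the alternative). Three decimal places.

δ = d·√(n/2) = 0.21 × √(179/2) = 1.9867

δ ≈ 1.987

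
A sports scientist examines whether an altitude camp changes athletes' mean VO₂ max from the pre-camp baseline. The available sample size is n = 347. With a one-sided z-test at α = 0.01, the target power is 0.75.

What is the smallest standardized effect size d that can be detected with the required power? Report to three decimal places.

Need Φ(δ − 2.326) = 0.75, so δ = 2.326 + 0.674 = 3.001.
δ = d·√n ⇒ d = δ/√n = 3.001/√347 = 0.1611.

d ≈ 0.161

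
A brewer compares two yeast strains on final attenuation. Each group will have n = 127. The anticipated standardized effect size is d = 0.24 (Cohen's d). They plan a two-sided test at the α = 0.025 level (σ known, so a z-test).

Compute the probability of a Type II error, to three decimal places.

β ≈ 0.629

Noncentrality parameter: δ = d·√(n/2) = 0.24 × √(127/2) = 1.9125
Two-sided α = 0.025 → critical value z_{0.0125} = 2.241.
Power = Φ(δ − 2.241) + Φ(−δ − 2.241) = Φ(-0.329) + Φ(-4.154) = 0.3711 + 0.0000 = 0.3711.
Type II error: β = 1 − power = 1 − 0.3711 = 0.6289.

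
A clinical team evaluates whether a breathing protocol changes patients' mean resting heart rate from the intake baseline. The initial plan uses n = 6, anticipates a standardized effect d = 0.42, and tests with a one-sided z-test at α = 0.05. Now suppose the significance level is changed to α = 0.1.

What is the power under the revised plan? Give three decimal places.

Power ≈ 0.400

δ = d·√n = 0.42 × √6 = 1.0288 (unchanged). New critical value: z_{0.1} = 1.282.
Revised power = P(Z > 1.282 − δ) = Φ(-0.253) = 0.4002.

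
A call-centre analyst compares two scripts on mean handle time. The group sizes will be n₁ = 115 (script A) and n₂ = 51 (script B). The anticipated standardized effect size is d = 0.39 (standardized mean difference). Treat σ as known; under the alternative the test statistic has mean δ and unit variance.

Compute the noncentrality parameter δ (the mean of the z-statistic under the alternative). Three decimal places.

The noncentrality parameter scales effect size by the design's sample-size factor: δ = d / √(1/n₁ + 1/n₂) = 0.39 / √(1/115 + 1/51) = 2.3182

δ ≈ 2.318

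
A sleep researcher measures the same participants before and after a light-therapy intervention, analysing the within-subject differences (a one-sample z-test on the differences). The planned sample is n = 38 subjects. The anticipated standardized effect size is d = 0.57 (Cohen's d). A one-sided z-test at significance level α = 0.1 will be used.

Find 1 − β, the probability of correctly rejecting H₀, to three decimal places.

Noncentrality parameter: δ = d·√n = 0.57 × √38 = 3.5137
One-sided α = 0.1 → critical value z_{0.1} = 1.282.
Power = P(Z > 1.282 − δ) = Φ(2.232) = 0.9872.

Power ≈ 0.987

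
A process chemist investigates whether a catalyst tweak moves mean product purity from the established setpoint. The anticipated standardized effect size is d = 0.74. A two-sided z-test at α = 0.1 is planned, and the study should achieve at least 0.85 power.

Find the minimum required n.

For power 0.85 need Φ(δ − z_{0.05}) = 0.85, so δ = z_{0.05} + z_{0.15} = 1.645 + 1.036 = 2.681.
(The Φ(−δ − z_{α/2}) term is vanishingly small for δ > 0 and is dropped in the standard sample-size formula.)
δ = d·√n ⇒ n = (δ/d)² = (2.681 / 0.74)² = 13.13.
Round up to the next whole unit.

n = 14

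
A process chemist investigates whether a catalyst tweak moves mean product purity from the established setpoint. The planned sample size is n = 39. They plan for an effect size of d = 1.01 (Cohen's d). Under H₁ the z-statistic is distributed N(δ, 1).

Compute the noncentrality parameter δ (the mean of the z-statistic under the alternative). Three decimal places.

The noncentrality parameter scales effect size by the design's sample-size factor: δ = d·√n = 1.01 × √39 = 6.3074

δ ≈ 6.307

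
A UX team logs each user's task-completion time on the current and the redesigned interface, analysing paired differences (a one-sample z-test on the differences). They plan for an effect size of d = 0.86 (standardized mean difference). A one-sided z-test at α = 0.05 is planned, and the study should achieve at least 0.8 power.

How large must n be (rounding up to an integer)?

n = 9

Set Φ(δ − 1.645) = 0.8; then δ − 1.645 = Φ⁻¹(0.8) = 0.842, giving δ = 2.486.
δ = d·√n ⇒ n = (δ/d)² = (2.486 / 0.86)² = 8.36.
Rounding up, n = 9.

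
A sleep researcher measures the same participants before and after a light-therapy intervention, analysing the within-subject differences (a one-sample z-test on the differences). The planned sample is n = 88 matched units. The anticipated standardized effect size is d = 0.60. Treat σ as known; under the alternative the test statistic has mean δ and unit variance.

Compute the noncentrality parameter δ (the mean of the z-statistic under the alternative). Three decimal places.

δ = d·√n = 0.60 × √88 = 5.6285

δ ≈ 5.628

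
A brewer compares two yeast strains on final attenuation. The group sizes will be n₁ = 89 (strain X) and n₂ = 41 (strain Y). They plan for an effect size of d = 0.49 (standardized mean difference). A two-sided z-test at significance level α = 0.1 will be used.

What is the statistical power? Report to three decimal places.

Noncentrality parameter: δ = d / √(1/n₁ + 1/n₂) = 0.49 / √(1/89 + 1/41) = 2.5960
Two-sided α = 0.1 → critical value z_{0.05} = 1.645.
Power = Φ(δ − 1.645) + Φ(−δ − 1.645) = Φ(0.951) + Φ(-4.241) = 0.8292 + 0.0000 = 0.8293.

Power ≈ 0.829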